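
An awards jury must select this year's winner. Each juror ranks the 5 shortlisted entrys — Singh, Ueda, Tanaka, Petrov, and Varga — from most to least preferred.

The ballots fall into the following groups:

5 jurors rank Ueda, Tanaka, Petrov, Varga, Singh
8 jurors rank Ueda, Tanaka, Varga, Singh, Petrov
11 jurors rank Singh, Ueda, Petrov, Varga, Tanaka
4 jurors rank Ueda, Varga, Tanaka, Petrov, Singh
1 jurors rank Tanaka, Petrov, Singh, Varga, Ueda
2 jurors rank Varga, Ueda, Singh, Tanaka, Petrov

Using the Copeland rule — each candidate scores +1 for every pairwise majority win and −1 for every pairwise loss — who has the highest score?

Pairwise results:
  Singh vs Ueda: Ueda wins 19–12.
  Singh vs Tanaka: Tanaka wins 18–13.
  Singh vs Petrov: Singh wins 21–10.
  Singh vs Varga: Varga wins 19–12.
  Ueda vs Tanaka: Ueda wins 30–1.
  Ueda vs Petrov: Ueda wins 30–1.
  Ueda vs Varga: Ueda wins 28–3.
  Tanaka vs Petrov: Tanaka wins 20–11.
  Tanaka vs Varga: Varga wins 17–14.
  Petrov vs Varga: Petrov wins 17–14.
Copeland scores (wins − losses):
  Singh: 1 − 3 = -2
  Ueda: 4 − 0 = 4
  Tanaka: 2 − 2 = 0
  Petrov: 1 − 3 = -2
  Varga: 2 − 2 = 0
Ueda has the best Copeland score.

Ueda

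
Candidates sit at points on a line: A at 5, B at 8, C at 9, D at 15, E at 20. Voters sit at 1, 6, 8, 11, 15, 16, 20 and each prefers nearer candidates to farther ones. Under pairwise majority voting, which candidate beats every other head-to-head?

C

With single-peaked preferences on a line, the Condorcet winner is the candidate closest to the median voter.
The median voter (position 11) is closest to C at 9.
Check: C vs B — voters closer to C: 4 of 7.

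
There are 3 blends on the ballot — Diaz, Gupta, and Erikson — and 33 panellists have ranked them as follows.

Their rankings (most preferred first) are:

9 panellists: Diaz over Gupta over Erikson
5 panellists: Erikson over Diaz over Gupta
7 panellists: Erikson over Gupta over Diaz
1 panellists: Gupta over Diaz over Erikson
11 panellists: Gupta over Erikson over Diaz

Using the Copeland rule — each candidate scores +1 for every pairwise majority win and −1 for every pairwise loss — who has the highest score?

Pairwise results:
  Diaz vs Gupta: Gupta wins 19–14.
  Diaz vs Erikson: Erikson wins 23–10.
  Gupta vs Erikson: Gupta wins 21–12.
Copeland scores (wins − losses):
  Diaz: 0 − 2 = -2
  Gupta: 2 − 0 = 2
  Erikson: 1 − 1 = 0
Gupta has the best Copeland score.

Gupta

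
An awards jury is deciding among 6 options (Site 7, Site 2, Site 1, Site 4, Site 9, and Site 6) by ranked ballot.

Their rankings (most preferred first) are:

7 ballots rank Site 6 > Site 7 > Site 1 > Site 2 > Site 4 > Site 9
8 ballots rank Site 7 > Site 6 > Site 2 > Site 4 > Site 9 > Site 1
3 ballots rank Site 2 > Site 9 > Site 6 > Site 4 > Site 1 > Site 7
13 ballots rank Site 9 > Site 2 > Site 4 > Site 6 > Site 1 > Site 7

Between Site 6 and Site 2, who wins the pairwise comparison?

Site 2

Ballots ranking Site 6 above Site 2: 7+8 = 15.
Ballots ranking Site 2 above Site 6: 3+13 = 16.
Site 2 wins the head-to-head, 16–15.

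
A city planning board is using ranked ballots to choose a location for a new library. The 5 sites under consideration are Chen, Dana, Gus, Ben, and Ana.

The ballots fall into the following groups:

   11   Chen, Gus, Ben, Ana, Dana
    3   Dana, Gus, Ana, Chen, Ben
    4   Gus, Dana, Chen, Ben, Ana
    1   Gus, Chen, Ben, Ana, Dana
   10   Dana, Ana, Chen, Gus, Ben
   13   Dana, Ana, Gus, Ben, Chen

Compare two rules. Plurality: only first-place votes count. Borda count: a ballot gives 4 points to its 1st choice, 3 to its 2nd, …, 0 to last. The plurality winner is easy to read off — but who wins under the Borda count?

Dana

Plurality first-place counts: Chen 11, Dana 26, Gus 5, Ben 0, Ana 0 → Dana.
Borda totals: Chen 78, Dana 116, Gus 98, Ben 41, Ana 87 → Dana.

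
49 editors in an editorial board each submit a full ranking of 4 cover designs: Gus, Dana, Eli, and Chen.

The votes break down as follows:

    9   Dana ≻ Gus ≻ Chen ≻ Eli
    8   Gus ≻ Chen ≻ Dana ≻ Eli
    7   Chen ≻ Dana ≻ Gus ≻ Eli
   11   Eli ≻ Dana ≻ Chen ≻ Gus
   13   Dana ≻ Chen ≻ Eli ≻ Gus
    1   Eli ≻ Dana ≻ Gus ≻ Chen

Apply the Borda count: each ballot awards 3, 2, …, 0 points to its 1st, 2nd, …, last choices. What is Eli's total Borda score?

Borda scores:
  Gus: 9·2 + 8·3 + 7·1 + 11·0 + 13·0 + 1 = 50
  Dana: 9·3 + 8·1 + 7·2 + 11·2 + 13·3 + 2 = 112
  Eli: 9·0 + 8·0 + 7·0 + 11·3 + 13·1 + 3 = 49
  Chen: 9·1 + 8·2 + 7·3 + 11·1 + 13·2 + 0 = 83

49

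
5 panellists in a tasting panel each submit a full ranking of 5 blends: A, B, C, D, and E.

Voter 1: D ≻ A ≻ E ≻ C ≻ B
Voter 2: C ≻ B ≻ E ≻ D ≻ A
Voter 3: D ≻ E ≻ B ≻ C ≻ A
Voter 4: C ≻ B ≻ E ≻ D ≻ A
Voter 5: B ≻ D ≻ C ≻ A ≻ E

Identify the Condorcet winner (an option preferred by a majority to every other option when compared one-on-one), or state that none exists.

Head-to-head results (5 voters total):
A vs B: B wins 4–1.
A vs C: C wins 4–1.
A vs D: D wins 5–0.
A vs E: E wins 3–2.
B vs C: C wins 3–2.
B vs D: B wins 3–2.
B vs E: B wins 3–2.
C vs D: D wins 3–2.
C vs E: C wins 3–2.
D vs E: D wins 3–2.
No candidate beats all others: B beats D beats C beats B, a majority cycle.

There is no Condorcet winner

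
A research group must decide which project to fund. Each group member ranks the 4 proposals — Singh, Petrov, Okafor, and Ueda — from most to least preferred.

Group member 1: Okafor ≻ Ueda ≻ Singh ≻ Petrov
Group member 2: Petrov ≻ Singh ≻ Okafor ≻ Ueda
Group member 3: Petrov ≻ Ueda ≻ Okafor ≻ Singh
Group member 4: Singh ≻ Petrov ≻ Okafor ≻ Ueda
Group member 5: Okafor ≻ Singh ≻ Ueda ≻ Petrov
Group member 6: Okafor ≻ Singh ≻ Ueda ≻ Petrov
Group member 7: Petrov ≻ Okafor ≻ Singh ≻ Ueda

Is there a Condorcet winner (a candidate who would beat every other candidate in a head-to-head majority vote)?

Head-to-head results (7 voters total):
Singh vs Petrov: Singh wins 4–3.
Singh vs Okafor: Okafor wins 5–2.
Singh vs Ueda: Singh wins 5–2.
Petrov vs Okafor: Petrov wins 4–3.
Petrov vs Ueda: Petrov wins 4–3.
Okafor vs Ueda: Okafor wins 6–1.
No candidate beats all others: Singh beats Petrov beats Okafor beats Singh, a majority cycle.

No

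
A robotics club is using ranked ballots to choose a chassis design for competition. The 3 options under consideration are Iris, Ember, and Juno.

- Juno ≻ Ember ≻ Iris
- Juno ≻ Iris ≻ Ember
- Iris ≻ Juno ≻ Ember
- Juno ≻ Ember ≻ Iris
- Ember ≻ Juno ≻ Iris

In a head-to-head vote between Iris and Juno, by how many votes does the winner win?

3

Ballots ranking Iris above Juno: 1.
Ballots ranking Juno above Iris: 4.
Juno wins 4–1, a margin of 3.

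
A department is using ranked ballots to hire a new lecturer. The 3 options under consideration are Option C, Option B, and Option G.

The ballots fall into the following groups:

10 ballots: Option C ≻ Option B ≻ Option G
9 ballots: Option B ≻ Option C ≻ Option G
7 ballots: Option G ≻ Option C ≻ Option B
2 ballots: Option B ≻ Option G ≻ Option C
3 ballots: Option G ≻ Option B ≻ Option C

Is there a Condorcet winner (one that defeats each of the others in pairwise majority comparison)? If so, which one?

Option C

Head-to-head results (31 voters total):
Option C vs Option B: Option C wins 17–14.
Option C vs Option G: Option C wins 19–12.
Option B vs Option G: Option B wins 21–10.
Option C beats each rival — Option B (17–14), Option G (19–12) — so Option C is the Condorcet winner.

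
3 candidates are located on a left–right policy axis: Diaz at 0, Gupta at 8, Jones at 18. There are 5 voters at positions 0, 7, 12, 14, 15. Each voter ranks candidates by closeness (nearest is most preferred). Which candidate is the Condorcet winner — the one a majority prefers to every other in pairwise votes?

Gupta

With single-peaked preferences on a line, the Condorcet winner is the candidate closest to the median voter.
The median voter (position 12) is closest to Gupta at 8.
Check: Gupta vs Jones — voters closer to Gupta: 3 of 5.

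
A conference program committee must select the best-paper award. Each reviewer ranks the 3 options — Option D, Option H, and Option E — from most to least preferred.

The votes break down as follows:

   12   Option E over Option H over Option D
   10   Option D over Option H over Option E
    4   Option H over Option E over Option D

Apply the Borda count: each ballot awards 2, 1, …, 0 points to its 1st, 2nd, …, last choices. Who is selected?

Borda scores:
  Option D: 12·0 + 10·2 + 4·0 = 20
  Option H: 12·1 + 10·1 + 4·2 = 30
  Option E: 12·2 + 10·0 + 4·1 = 28
Option H has the highest total.

Option H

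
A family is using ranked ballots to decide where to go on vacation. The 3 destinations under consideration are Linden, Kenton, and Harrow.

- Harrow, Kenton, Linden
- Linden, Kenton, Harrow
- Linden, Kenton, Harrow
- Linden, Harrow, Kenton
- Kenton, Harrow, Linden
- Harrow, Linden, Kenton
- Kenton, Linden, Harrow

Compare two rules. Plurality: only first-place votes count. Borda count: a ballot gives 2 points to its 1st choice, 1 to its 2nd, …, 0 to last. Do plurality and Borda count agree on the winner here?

Plurality first-place counts: Linden 3, Kenton 2, Harrow 2 → Linden.
Borda totals: Linden 8, Kenton 7, Harrow 6 → Linden.
The two rules agree on Linden.

Yes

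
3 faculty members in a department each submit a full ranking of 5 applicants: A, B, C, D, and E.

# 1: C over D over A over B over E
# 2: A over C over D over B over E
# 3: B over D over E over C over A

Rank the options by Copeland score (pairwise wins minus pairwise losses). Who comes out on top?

C

Pairwise results:
  A vs B: A wins 2–1.
  A vs C: C wins 2–1.
  A vs D: D wins 2–1.
  A vs E: A wins 2–1.
  B vs C: C wins 2–1.
  B vs D: D wins 2–1.
  B vs E: B wins 3–0.
  C vs D: C wins 2–1.
  C vs E: C wins 2–1.
  D vs E: D wins 3–0.
Copeland scores (wins − losses):
  A: 2 − 2 = 0
  B: 1 − 3 = -2
  C: 4 − 0 = 4
  D: 3 − 1 = 2
  E: 0 − 4 = -4
C has the best Copeland score.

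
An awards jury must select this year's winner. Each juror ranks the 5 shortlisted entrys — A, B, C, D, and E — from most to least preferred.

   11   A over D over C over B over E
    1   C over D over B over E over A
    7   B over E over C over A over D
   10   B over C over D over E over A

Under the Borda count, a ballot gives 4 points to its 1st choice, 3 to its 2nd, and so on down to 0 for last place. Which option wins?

Borda scores:
  A: 11·4 + 0 + 7·1 + 10·0 = 51
  B: 11·1 + 2 + 7·4 + 10·4 = 81
  C: 11·2 + 4 + 7·2 + 10·3 = 70
  D: 11·3 + 3 + 7·0 + 10·2 = 56
  E: 11·0 + 1 + 7·3 + 10·1 = 32
B has the highest total.

B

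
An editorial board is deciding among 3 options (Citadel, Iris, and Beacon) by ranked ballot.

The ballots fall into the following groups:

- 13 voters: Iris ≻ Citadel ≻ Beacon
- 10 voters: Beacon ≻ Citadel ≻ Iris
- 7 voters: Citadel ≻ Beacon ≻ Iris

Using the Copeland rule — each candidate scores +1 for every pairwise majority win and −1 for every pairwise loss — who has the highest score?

Pairwise results:
  Citadel vs Iris: Citadel wins 17–13.
  Citadel vs Beacon: Citadel wins 20–10.
  Iris vs Beacon: Beacon wins 17–13.
Copeland scores (wins − losses):
  Citadel: 2 − 0 = 2
  Iris: 0 − 2 = -2
  Beacon: 1 − 1 = 0
Citadel has the best Copeland score.

Citadel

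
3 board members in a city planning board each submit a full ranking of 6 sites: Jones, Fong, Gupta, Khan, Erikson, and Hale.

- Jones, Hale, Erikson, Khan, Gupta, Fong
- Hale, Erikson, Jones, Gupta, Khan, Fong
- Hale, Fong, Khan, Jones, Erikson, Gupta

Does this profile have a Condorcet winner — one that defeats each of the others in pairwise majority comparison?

Yes

Head-to-head results (3 voters total):
Jones vs Fong: Jones wins 2–1.
Jones vs Gupta: Jones wins 3–0.
Jones vs Khan: Jones wins 2–1.
Jones vs Erikson: Jones wins 2–1.
Jones vs Hale: Hale wins 2–1.
Fong vs Gupta: Gupta wins 2–1.
Fong vs Khan: Khan wins 2–1.
Fong vs Erikson: Erikson wins 2–1.
Fong vs Hale: Hale wins 3–0.
Gupta vs Khan: Khan wins 2–1.
Gupta vs Erikson: Erikson wins 3–0.
Gupta vs Hale: Hale wins 3–0.
Khan vs Erikson: Erikson wins 2–1.
Khan vs Hale: Hale wins 3–0.
Erikson vs Hale: Hale wins 3–0.
Hale beats each rival — Jones (2–1), Fong (3–0), Gupta (3–0), Khan (3–0), Erikson (3–0) — so Hale is the Condorcet winner.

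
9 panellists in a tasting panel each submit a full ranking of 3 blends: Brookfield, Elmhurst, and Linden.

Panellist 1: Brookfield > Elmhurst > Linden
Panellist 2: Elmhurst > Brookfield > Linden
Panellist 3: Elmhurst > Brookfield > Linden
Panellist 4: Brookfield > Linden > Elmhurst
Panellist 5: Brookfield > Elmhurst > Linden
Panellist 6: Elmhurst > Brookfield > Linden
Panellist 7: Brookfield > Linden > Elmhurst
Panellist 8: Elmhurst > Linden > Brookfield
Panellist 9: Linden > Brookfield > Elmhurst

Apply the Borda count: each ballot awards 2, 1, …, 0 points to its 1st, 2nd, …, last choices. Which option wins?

Brookfield

Borda scores:
  Brookfield: 2 + 1 + 1 + 2 + 2 + 1 + 2 + 0 + 1 = 12
  Elmhurst: 1 + 2 + 2 + 0 + 1 + 2 + 0 + 2 + 0 = 10
  Linden: 0 + 0 + 0 + 1 + 0 + 0 + 1 + 1 + 2 = 5
Brookfield has the highest total.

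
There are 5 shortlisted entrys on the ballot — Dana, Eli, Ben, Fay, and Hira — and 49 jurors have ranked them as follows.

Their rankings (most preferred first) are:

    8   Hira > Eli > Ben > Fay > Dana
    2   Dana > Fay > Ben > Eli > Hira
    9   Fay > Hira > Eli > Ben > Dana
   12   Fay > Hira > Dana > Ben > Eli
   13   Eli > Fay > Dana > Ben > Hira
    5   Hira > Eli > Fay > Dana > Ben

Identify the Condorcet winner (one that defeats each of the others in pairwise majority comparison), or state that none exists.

There is no Condorcet winner

Head-to-head results (49 voters total):
Dana vs Eli: Eli wins 35–14.
Dana vs Ben: Dana wins 32–17.
Dana vs Fay: Fay wins 47–2.
Dana vs Hira: Hira wins 34–15.
Eli vs Ben: Eli wins 35–14.
Eli vs Fay: Eli wins 26–23.
Eli vs Hira: Hira wins 34–15.
Ben vs Fay: Fay wins 41–8.
Ben vs Hira: Hira wins 34–15.
Fay vs Hira: Fay wins 36–13.
No candidate beats all others: Eli beats Fay beats Hira beats Eli, a majority cycle.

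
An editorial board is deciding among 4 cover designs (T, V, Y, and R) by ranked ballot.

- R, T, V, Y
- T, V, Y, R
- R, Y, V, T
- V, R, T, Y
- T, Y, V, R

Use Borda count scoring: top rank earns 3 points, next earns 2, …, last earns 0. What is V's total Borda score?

8

Borda scores:
  T: 2 + 3 + 0 + 1 + 3 = 9
  V: 1 + 2 + 1 + 3 + 1 = 8
  Y: 0 + 1 + 2 + 0 + 2 = 5
  R: 3 + 0 + 3 + 2 + 0 = 8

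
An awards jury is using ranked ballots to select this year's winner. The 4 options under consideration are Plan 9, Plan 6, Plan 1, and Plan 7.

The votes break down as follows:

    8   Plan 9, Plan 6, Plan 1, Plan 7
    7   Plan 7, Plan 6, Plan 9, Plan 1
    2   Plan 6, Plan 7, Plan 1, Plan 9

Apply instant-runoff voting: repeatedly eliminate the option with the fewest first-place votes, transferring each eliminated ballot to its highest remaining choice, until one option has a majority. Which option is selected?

Round 1: Plan 9 8, Plan 7 7, Plan 6 2, Plan 1 0. Plan 1 has the fewest and is eliminated.
Round 2: Plan 9 8, Plan 7 7, Plan 6 2. Plan 6 has the fewest and is eliminated.
Round 3: Plan 7 9, Plan 9 8. Plan 7 has a majority.

Plan 7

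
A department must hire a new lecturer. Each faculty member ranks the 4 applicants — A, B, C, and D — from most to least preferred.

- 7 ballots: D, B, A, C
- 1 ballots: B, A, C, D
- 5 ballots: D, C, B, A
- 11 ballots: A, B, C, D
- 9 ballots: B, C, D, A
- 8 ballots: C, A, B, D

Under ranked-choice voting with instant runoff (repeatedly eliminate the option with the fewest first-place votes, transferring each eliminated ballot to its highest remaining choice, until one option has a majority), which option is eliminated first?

Round 1: D 12, A 11, B 10, C 8. C has the fewest and is eliminated.
Round 2: A 19, D 12, B 10. B has the fewest and is eliminated.
Round 3: D 21, A 20. D has a majority.

C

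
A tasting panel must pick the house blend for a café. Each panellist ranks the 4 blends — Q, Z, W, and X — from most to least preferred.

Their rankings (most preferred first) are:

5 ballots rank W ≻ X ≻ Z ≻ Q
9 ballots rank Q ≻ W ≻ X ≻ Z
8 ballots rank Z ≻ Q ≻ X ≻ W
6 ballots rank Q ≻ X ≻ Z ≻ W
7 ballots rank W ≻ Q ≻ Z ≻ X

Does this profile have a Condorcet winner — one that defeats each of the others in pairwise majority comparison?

Head-to-head results (35 voters total):
Q vs Z: Q wins 22–13.
Q vs W: Q wins 23–12.
Q vs X: Q wins 30–5.
Z vs W: W wins 21–14.
Z vs X: X wins 20–15.
W vs X: W wins 21–14.
Q beats each rival — Z (22–13), W (23–12), X (30–5) — so Q is the Condorcet winner.

Yes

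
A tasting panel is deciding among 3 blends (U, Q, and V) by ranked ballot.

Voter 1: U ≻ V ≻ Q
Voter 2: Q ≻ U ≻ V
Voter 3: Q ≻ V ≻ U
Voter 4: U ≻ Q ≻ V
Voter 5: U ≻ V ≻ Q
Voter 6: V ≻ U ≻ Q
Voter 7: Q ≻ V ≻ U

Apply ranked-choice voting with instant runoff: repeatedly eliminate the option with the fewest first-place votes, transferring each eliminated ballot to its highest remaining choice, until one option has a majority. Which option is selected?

Round 1: U 3, Q 3, V 1. V has the fewest and is eliminated.
Round 2: U 4, Q 3. U has a majority.

U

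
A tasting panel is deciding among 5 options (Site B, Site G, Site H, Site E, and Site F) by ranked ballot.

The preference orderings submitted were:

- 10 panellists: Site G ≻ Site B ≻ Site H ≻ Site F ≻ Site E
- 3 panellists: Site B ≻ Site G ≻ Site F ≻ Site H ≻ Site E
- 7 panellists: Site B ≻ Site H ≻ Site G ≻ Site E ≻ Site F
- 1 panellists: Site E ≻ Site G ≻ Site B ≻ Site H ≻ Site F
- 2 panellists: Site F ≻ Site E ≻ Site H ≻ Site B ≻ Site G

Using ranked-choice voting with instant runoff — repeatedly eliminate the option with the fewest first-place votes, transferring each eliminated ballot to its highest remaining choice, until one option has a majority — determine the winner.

Round 1: Site B 10, Site G 10, Site F 2, Site E 1, Site H 0. Site H has the fewest and is eliminated.
Round 2: Site B 10, Site G 10, Site F 2, Site E 1. Site E has the fewest and is eliminated.
Round 3: Site G 11, Site B 10, Site F 2. Site F has the fewest and is eliminated.
Round 4: Site B 12, Site G 11. Site B has a majority.

Site B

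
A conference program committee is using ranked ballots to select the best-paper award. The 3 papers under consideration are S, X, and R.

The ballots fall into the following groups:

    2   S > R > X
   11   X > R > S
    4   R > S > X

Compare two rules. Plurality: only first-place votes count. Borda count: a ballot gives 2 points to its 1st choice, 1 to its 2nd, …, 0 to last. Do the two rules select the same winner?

Plurality first-place counts: S 2, X 11, R 4 → X.
Borda totals: S 8, X 22, R 21 → X.
The two rules agree on X.

Yes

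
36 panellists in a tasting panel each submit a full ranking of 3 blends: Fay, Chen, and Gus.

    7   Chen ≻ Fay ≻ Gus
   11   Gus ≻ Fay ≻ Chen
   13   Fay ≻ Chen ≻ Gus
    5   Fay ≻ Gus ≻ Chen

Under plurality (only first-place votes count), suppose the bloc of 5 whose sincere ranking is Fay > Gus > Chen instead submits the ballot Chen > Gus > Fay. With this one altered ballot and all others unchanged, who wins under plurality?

First-place totals with the altered ballot: Fay 13, Chen 12, Gus 11.
The winner is unchanged: still Fay.

Fay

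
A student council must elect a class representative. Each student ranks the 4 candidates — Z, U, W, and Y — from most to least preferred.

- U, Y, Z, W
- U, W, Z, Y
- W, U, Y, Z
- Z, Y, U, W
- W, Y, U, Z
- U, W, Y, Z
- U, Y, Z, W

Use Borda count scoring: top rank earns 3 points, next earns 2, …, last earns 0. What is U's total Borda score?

16

Borda scores:
  Z: 1 + 1 + 0 + 3 + 0 + 0 + 1 = 6
  U: 3 + 3 + 2 + 1 + 1 + 3 + 3 = 16
  W: 0 + 2 + 3 + 0 + 3 + 2 + 0 = 10
  Y: 2 + 0 + 1 + 2 + 2 + 1 + 2 = 10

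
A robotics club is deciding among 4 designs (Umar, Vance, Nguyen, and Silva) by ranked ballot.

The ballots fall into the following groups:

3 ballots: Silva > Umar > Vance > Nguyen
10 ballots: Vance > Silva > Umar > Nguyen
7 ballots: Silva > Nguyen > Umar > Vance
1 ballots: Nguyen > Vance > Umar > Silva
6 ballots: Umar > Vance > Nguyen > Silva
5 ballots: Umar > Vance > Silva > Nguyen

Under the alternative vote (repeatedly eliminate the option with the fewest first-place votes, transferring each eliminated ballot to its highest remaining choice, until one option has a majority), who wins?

Umar

Round 1: Umar 11, Vance 10, Silva 10, Nguyen 1. Nguyen has the fewest and is eliminated.
Round 2: Umar 11, Vance 11, Silva 10. Silva has the fewest and is eliminated.
Round 3: Umar 21, Vance 11. Umar has a majority.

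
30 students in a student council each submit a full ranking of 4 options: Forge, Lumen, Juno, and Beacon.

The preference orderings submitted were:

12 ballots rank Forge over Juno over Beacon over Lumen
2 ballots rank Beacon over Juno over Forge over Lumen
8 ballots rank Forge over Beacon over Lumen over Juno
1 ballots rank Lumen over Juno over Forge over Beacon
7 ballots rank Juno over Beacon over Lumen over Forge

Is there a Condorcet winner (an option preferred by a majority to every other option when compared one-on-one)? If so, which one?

Head-to-head results (30 voters total):
Forge vs Lumen: Forge wins 22–8.
Forge vs Juno: Forge wins 20–10.
Forge vs Beacon: Forge wins 21–9.
Lumen vs Juno: Juno wins 21–9.
Lumen vs Beacon: Beacon wins 29–1.
Juno vs Beacon: Juno wins 20–10.
Forge beats each rival — Lumen (22–8), Juno (20–10), Beacon (21–9) — so Forge is the Condorcet winner.

Forge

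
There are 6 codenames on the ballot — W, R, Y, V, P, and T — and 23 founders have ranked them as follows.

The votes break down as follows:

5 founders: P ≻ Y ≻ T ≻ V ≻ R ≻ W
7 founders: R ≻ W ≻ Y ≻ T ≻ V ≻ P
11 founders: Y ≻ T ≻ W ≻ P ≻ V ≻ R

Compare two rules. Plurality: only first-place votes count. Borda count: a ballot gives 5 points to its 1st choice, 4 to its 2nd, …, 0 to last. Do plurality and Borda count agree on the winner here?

Yes

Plurality first-place counts: W 0, R 7, Y 11, V 0, P 5, T 0 → Y.
Borda totals: W 61, R 40, Y 96, V 28, P 47, T 73 → Y.
The two rules agree on Y.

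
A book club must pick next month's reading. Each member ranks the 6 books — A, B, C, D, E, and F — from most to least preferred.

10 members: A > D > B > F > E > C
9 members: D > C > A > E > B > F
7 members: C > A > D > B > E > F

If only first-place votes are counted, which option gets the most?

A

First-place vote totals:
  A: 10
  B: 0
  C: 7
  D: 9
  E: 0
  F: 0
A has the most first-place votes.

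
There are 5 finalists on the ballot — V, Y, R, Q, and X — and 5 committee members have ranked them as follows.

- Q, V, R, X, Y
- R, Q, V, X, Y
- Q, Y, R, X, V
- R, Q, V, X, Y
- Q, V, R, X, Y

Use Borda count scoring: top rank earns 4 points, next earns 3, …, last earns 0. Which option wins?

Q

Borda scores:
  V: 3 + 2 + 0 + 2 + 3 = 10
  Y: 0 + 0 + 3 + 0 + 0 = 3
  R: 2 + 4 + 2 + 4 + 2 = 14
  Q: 4 + 3 + 4 + 3 + 4 = 18
  X: 1 + 1 + 1 + 1 + 1 = 5
Q has the highest total.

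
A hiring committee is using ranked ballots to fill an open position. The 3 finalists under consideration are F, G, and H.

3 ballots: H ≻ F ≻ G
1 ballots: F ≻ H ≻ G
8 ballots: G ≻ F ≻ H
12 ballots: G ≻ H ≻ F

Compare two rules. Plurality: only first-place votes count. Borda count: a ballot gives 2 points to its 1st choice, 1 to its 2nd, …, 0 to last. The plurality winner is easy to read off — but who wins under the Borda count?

Plurality first-place counts: F 1, G 20, H 3 → G.
Borda totals: F 13, G 40, H 19 → G.

G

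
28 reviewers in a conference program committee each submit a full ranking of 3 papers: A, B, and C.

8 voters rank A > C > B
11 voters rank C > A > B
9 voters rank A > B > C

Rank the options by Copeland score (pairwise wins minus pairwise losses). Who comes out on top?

Pairwise results:
  A vs B: A wins 28–0.
  A vs C: A wins 17–11.
  B vs C: C wins 19–9.
Copeland scores (wins − losses):
  A: 2 − 0 = 2
  B: 0 − 2 = -2
  C: 1 − 1 = 0
A has the best Copeland score.

A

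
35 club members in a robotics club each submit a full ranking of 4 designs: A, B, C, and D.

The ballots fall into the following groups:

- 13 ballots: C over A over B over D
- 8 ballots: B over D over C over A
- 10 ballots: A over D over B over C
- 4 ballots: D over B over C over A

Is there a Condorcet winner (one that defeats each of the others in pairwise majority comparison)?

No

Head-to-head results (35 voters total):
A vs B: A wins 23–12.
A vs C: C wins 25–10.
A vs D: A wins 23–12.
B vs C: B wins 22–13.
B vs D: B wins 21–14.
C vs D: D wins 22–13.
No candidate beats all others: A beats B beats C beats A, a majority cycle.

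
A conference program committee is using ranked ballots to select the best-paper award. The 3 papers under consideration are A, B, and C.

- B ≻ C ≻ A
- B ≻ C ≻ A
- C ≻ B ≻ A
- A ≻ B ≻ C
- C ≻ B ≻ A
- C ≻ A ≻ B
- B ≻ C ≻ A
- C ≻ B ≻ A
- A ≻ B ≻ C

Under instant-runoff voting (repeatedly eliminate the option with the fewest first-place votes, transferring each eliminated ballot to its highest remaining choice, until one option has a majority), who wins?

Round 1: C 4, B 3, A 2. A has the fewest and is eliminated.
Round 2: B 5, C 4. B has a majority.

B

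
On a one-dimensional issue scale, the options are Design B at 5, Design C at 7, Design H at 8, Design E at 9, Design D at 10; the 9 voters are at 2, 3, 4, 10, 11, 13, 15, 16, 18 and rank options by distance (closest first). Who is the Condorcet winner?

Design D

With single-peaked preferences on a line, the Condorcet winner is the candidate closest to the median voter.
The median voter (position 11) is closest to Design D at 10.
Check: Design D vs Design E — voters closer to Design D: 6 of 9.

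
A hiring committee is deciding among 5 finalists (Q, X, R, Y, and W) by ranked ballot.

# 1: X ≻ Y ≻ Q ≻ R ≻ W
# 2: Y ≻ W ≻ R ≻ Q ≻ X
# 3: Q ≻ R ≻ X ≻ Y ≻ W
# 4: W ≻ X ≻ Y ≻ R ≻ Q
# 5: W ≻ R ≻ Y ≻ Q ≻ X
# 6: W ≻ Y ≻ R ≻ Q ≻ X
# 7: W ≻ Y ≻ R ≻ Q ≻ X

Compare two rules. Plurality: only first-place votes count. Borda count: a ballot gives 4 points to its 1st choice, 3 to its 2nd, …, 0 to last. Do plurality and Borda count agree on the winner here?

Yes

Plurality first-place counts: Q 1, X 1, R 0, Y 1, W 4 → W.
Borda totals: Q 10, X 9, R 14, Y 18, W 19 → W.
The two rules agree on W.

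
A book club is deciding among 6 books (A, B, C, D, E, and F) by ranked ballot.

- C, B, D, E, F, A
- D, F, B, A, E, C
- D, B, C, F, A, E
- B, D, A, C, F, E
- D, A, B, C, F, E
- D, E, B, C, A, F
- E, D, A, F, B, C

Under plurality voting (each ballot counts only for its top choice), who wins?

D

First-place vote totals:
  A: 0
  B: 1
  C: 1
  D: 4
  E: 1
  F: 0
D has the most first-place votes.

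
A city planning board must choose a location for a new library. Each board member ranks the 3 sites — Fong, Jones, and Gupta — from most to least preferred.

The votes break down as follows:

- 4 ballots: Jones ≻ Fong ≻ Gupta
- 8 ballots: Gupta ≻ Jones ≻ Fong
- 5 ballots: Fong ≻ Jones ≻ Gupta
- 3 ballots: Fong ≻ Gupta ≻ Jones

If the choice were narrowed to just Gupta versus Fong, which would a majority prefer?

Fong

Ballots ranking Gupta above Fong: 8.
Ballots ranking Fong above Gupta: 4+5+3 = 12.
Fong wins the head-to-head, 12–8.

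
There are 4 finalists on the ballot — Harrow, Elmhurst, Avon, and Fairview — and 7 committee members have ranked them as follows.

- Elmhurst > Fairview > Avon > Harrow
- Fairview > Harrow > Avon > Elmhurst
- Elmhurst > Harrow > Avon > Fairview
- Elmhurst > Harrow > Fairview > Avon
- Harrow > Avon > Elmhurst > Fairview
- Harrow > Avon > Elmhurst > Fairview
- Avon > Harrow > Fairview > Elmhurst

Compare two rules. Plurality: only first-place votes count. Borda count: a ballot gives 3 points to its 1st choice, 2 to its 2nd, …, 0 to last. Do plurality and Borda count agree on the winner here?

Plurality first-place counts: Harrow 2, Elmhurst 3, Avon 1, Fairview 1 → Elmhurst.
Borda totals: Harrow 14, Elmhurst 11, Avon 10, Fairview 7 → Harrow.
The two rules disagree: plurality picks Elmhurst, Borda picks Harrow.

No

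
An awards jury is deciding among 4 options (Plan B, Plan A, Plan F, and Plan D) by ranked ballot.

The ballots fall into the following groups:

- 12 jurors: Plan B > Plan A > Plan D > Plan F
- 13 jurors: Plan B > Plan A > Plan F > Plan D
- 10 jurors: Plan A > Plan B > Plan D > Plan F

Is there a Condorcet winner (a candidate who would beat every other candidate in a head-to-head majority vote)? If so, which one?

Plan B

Head-to-head results (35 voters total):
Plan B vs Plan A: Plan B wins 25–10.
Plan B vs Plan F: Plan B wins 35–0.
Plan B vs Plan D: Plan B wins 35–0.
Plan A vs Plan F: Plan A wins 35–0.
Plan A vs Plan D: Plan A wins 35–0.
Plan F vs Plan D: Plan D wins 22–13.
Plan B beats each rival — Plan A (25–10), Plan F (35–0), Plan D (35–0) — so Plan B is the Condorcet winner.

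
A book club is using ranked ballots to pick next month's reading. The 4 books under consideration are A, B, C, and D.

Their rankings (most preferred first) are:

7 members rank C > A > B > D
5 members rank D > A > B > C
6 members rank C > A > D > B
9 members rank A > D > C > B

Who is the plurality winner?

First-place vote totals:
  A: 9
  B: 0
  C: 13
  D: 5
C has the most first-place votes.

C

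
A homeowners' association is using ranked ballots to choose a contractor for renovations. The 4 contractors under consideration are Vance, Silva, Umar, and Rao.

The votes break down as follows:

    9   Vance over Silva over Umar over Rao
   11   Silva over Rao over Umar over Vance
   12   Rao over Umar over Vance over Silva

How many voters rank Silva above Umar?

Ballots ranking Silva above Umar: 9+11 = 20.
Ballots ranking Umar above Silva: 12.
So 20 of 32 voters prefer Silva to Umar.

20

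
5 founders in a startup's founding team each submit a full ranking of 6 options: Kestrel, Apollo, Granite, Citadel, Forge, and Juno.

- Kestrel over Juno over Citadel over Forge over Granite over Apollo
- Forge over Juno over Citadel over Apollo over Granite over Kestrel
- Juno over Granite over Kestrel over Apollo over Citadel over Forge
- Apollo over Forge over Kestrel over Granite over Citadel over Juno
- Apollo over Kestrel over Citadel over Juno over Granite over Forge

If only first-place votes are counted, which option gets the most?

First-place vote totals:
  Kestrel: 1
  Apollo: 2
  Granite: 0
  Citadel: 0
  Forge: 1
  Juno: 1
Apollo has the most first-place votes.

Apollo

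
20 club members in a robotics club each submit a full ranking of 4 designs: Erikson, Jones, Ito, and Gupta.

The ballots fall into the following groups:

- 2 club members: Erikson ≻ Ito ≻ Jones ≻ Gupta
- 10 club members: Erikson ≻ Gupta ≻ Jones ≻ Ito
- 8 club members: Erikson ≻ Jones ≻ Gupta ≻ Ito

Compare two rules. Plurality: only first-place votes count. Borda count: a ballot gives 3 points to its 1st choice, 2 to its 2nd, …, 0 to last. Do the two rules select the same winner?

Yes

Plurality first-place counts: Erikson 20, Jones 0, Ito 0, Gupta 0 → Erikson.
Borda totals: Erikson 60, Jones 28, Ito 4, Gupta 28 → Erikson.
The two rules agree on Erikson.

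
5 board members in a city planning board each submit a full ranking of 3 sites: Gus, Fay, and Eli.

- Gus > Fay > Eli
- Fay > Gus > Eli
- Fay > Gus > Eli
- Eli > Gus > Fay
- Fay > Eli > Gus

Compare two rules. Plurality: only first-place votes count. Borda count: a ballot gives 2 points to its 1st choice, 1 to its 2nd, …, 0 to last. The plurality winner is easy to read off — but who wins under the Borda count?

Fay

Plurality first-place counts: Gus 1, Fay 3, Eli 1 → Fay.
Borda totals: Gus 5, Fay 7, Eli 3 → Fay.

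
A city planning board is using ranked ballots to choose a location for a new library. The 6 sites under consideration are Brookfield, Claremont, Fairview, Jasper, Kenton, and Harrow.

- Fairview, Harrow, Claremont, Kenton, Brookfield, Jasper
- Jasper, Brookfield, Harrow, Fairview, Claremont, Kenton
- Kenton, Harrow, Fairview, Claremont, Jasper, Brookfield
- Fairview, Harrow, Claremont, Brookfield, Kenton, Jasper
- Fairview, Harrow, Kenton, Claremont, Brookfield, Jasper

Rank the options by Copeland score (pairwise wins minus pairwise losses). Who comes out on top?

Pairwise results:
  Brookfield vs Claremont: Claremont wins 4–1.
  Brookfield vs Fairview: Fairview wins 4–1.
  Brookfield vs Jasper: Brookfield wins 3–2.
  Brookfield vs Kenton: Kenton wins 3–2.
  Brookfield vs Harrow: Harrow wins 4–1.
  Claremont vs Fairview: Fairview wins 5–0.
  Claremont vs Jasper: Claremont wins 4–1.
  Claremont vs Kenton: Claremont wins 3–2.
  Claremont vs Harrow: Harrow wins 5–0.
  Fairview vs Jasper: Fairview wins 4–1.
  Fairview vs Kenton: Fairview wins 4–1.
  Fairview vs Harrow: Fairview wins 3–2.
  Jasper vs Kenton: Kenton wins 4–1.
  Jasper vs Harrow: Harrow wins 4–1.
  Kenton vs Harrow: Harrow wins 4–1.
Copeland scores (wins − losses):
  Brookfield: 1 − 4 = -3
  Claremont: 3 − 2 = 1
  Fairview: 5 − 0 = 5
  Jasper: 0 − 5 = -5
  Kenton: 2 − 3 = -1
  Harrow: 4 − 1 = 3
Fairview has the best Copeland score.

Fairview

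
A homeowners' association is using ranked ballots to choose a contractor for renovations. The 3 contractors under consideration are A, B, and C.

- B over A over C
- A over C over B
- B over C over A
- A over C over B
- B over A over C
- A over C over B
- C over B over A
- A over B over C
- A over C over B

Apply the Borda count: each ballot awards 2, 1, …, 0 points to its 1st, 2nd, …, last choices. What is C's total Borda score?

7

Borda scores:
  A: 1 + 2 + 0 + 2 + 1 + 2 + 0 + 2 + 2 = 12
  B: 2 + 0 + 2 + 0 + 2 + 0 + 1 + 1 + 0 = 8
  C: 0 + 1 + 1 + 1 + 0 + 1 + 2 + 0 + 1 = 7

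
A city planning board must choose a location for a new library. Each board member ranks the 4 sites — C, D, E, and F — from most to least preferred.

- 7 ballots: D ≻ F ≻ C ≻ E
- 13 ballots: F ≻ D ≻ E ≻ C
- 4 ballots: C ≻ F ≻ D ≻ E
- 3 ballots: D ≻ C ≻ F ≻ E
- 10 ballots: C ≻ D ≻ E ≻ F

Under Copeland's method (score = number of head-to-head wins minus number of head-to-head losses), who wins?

Pairwise results:
  C vs D: D wins 23–14.
  C vs E: C wins 24–13.
  C vs F: F wins 20–17.
  D vs E: D wins 37–0.
  D vs F: D wins 20–17.
  E vs F: F wins 27–10.
Copeland scores (wins − losses):
  C: 1 − 2 = -1
  D: 3 − 0 = 3
  E: 0 − 3 = -3
  F: 2 − 1 = 1
D has the best Copeland score.

D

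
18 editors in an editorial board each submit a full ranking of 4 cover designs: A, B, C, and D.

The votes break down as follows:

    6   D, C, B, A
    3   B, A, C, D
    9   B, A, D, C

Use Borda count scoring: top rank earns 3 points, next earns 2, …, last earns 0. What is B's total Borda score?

Borda scores:
  A: 6·0 + 3·2 + 9·2 = 24
  B: 6·1 + 3·3 + 9·3 = 42
  C: 6·2 + 3·1 + 9·0 = 15
  D: 6·3 + 3·0 + 9·1 = 27

42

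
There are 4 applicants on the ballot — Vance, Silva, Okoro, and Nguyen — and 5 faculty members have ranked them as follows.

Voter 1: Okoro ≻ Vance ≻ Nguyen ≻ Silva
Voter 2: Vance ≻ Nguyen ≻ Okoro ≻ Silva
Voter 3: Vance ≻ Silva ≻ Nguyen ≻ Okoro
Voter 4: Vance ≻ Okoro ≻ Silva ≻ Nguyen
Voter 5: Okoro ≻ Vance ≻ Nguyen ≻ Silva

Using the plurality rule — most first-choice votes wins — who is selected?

First-place vote totals:
  Vance: 3
  Silva: 0
  Okoro: 2
  Nguyen: 0
Vance has the most first-place votes.

Vance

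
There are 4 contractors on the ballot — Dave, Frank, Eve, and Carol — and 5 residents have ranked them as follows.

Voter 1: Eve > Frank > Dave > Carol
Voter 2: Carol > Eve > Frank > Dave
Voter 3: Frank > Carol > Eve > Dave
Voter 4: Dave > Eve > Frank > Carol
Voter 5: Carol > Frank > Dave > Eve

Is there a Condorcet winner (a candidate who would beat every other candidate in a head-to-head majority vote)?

Head-to-head results (5 voters total):
Dave vs Frank: Frank wins 4–1.
Dave vs Eve: Eve wins 3–2.
Dave vs Carol: Carol wins 3–2.
Frank vs Eve: Eve wins 3–2.
Frank vs Carol: Frank wins 3–2.
Eve vs Carol: Carol wins 3–2.
No candidate beats all others: Frank beats Carol beats Eve beats Frank, a majority cycle.

No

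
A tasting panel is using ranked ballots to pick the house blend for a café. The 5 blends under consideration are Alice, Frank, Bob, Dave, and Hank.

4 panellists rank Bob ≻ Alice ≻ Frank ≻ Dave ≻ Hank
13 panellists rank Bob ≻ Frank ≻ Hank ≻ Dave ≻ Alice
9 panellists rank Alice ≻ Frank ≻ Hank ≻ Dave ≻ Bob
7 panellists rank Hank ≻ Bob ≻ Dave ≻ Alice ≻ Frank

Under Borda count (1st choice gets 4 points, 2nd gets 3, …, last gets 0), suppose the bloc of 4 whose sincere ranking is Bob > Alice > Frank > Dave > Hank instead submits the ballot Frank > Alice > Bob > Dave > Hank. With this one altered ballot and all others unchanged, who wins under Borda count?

Borda totals with the altered ballot: Alice 55, Frank 82, Bob 81, Dave 40, Hank 72.
The switch changes the winner from Bob to Frank.

Frank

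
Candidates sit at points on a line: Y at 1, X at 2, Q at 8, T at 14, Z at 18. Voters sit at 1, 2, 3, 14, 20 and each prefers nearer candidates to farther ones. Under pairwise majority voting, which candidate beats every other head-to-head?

With single-peaked preferences on a line, the Condorcet winner is the candidate closest to the median voter.
The median voter (position 3) is closest to X at 2.
Check: X vs Q — voters closer to X: 3 of 5.

X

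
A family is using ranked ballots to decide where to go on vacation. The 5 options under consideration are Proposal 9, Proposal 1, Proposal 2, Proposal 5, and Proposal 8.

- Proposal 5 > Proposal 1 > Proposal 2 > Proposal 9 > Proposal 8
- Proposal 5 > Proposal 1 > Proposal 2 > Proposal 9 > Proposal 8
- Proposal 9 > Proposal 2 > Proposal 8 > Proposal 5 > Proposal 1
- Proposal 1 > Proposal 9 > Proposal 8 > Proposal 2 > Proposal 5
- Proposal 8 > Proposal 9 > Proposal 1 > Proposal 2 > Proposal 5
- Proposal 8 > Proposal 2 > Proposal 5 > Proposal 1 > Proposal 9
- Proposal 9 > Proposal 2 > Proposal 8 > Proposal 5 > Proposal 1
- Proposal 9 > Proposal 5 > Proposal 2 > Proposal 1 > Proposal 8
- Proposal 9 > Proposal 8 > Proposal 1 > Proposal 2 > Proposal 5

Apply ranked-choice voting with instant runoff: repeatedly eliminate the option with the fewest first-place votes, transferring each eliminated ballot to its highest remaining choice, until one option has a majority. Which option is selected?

Round 1: Proposal 9 4, Proposal 5 2, Proposal 8 2, Proposal 1 1, Proposal 2 0. Proposal 2 has the fewest and is eliminated.
Round 2: Proposal 9 4, Proposal 5 2, Proposal 8 2, Proposal 1 1. Proposal 1 has the fewest and is eliminated.
Round 3: Proposal 9 5, Proposal 5 2, Proposal 8 2. Proposal 9 has a majority.

Proposal 9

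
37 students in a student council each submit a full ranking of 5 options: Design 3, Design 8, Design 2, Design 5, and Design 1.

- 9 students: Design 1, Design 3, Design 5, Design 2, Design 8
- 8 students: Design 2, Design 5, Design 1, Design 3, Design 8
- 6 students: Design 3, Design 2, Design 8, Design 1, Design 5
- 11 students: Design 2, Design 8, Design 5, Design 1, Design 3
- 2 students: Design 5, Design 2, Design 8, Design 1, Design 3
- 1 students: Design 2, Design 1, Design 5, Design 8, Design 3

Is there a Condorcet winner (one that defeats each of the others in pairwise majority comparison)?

Head-to-head results (37 voters total):
Design 3 vs Design 8: Design 3 wins 23–14.
Design 3 vs Design 2: Design 2 wins 22–15.
Design 3 vs Design 5: Design 5 wins 22–15.
Design 3 vs Design 1: Design 1 wins 31–6.
Design 8 vs Design 2: Design 2 wins 37–0.
Design 8 vs Design 5: Design 5 wins 20–17.
Design 8 vs Design 1: Design 8 wins 19–18.
Design 2 vs Design 5: Design 2 wins 26–11.
Design 2 vs Design 1: Design 2 wins 28–9.
Design 5 vs Design 1: Design 5 wins 21–16.
Design 2 beats each rival — Design 3 (22–15), Design 8 (37–0), Design 5 (26–11), Design 1 (28–9) — so Design 2 is the Condorcet winner.

Yes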